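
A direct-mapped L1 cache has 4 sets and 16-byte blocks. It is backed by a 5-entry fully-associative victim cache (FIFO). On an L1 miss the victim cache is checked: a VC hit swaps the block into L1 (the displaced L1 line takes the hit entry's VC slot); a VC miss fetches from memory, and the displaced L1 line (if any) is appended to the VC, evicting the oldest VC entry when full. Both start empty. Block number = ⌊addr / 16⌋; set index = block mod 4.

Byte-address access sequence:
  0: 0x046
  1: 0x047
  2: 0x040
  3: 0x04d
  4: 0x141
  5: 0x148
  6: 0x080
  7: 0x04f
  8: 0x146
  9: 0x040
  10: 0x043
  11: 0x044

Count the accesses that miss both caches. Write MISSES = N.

  [0] addr=0x46 blk=4 s=0: MISS | VC []
  [1] addr=0x47 blk=4 s=0: L1-HIT | VC []
  [2] addr=0x40 blk=4 s=0: L1-HIT | VC []
  [3] addr=0x4d blk=4 s=0: L1-HIT | VC []
  [4] addr=0x141 blk=20 s=0: MISS | VC [4]
  [5] addr=0x148 blk=20 s=0: L1-HIT | VC [4]
  [6] addr=0x80 blk=8 s=0: MISS | VC [4, 20]
  [7] addr=0x4f blk=4 s=0: VC-HIT | VC [8, 20]
  [8] addr=0x146 blk=20 s=0: VC-HIT | VC [8, 4]
  [9] addr=0x40 blk=4 s=0: VC-HIT | VC [8, 20]
  [10] addr=0x43 blk=4 s=0: L1-HIT | VC [8, 20]
  [11] addr=0x44 blk=4 s=0: L1-HIT | VC [8, 20]

MISSES = 3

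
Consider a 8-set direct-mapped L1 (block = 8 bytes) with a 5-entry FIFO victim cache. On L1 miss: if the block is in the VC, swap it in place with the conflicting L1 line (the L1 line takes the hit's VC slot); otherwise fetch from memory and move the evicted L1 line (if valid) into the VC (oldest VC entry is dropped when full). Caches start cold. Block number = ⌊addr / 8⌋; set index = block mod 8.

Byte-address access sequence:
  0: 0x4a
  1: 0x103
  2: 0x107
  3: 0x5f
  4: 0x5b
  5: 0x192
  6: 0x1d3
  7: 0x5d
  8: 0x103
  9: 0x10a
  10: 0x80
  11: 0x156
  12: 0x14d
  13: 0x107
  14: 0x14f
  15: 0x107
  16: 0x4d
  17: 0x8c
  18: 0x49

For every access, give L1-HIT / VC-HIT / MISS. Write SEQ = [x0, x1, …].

0: 0x4a (blk 9, set 1) → MISS  vc=[]
1: 0x103 (blk 32, set 0) → MISS  vc=[]
2: 0x107 (blk 32, set 0) → L1-HIT  vc=[]
3: 0x5f (blk 11, set 3) → MISS  vc=[]
4: 0x5b (blk 11, set 3) → L1-HIT  vc=[]
5: 0x192 (blk 50, set 2) → MISS  vc=[]
6: 0x1d3 (blk 58, set 2) → MISS  vc=[50]
7: 0x5d (blk 11, set 3) → L1-HIT  vc=[50]
8: 0x103 (blk 32, set 0) → L1-HIT  vc=[50]
9: 0x10a (blk 33, set 1) → MISS  vc=[50, 9]
10: 0x80 (blk 16, set 0) → MISS  vc=[50, 9, 32]
11: 0x156 (blk 42, set 2) → MISS  vc=[50, 9, 32, 58]
12: 0x14d (blk 41, set 1) → MISS  vc=[50, 9, 32, 58, 33]
13: 0x107 (blk 32, set 0) → VC-HIT  vc=[50, 9, 16, 58, 33]
14: 0x14f (blk 41, set 1) → L1-HIT  vc=[50, 9, 16, 58, 33]
15: 0x107 (blk 32, set 0) → L1-HIT  vc=[50, 9, 16, 58, 33]
16: 0x4d (blk 9, set 1) → VC-HIT  vc=[50, 41, 16, 58, 33]
17: 0x8c (blk 17, set 1) → MISS  vc=[41, 16, 58, 33, 9]
18: 0x49 (blk 9, set 1) → VC-HIT  vc=[41, 16, 58, 33, 17]

SEQ = [MISS, MISS, L1-HIT, MISS, L1-HIT, MISS, MISS, L1-HIT, L1-HIT, MISS, MISS, MISS, MISS, VC-HIT, L1-HIT, L1-HIT, VC-HIT, MISS, VC-HIT]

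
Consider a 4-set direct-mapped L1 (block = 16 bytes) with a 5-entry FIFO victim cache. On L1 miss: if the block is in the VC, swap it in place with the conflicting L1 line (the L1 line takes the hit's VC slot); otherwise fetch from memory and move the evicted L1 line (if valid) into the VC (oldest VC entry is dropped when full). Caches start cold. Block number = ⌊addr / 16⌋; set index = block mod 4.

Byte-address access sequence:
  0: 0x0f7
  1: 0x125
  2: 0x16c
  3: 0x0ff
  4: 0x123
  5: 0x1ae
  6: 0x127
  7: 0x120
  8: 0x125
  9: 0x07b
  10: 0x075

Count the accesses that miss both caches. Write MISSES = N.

MISSES = 5

#0 0xf7→b15/s3 MISS; vc=[]
#1 0x125→b18/s2 MISS; vc=[]
#2 0x16c→b22/s2 MISS; vc=[18]
#3 0xff→b15/s3 L1-HIT; vc=[18]
#4 0x123→b18/s2 VC-HIT; vc=[22]
#5 0x1ae→b26/s2 MISS; vc=[22,18]
#6 0x127→b18/s2 VC-HIT; vc=[22,26]
#7 0x120→b18/s2 L1-HIT; vc=[22,26]
#8 0x125→b18/s2 L1-HIT; vc=[22,26]
#9 0x7b→b7/s3 MISS; vc=[22,26,15]
#10 0x75→b7/s3 L1-HIT; vc=[22,26,15]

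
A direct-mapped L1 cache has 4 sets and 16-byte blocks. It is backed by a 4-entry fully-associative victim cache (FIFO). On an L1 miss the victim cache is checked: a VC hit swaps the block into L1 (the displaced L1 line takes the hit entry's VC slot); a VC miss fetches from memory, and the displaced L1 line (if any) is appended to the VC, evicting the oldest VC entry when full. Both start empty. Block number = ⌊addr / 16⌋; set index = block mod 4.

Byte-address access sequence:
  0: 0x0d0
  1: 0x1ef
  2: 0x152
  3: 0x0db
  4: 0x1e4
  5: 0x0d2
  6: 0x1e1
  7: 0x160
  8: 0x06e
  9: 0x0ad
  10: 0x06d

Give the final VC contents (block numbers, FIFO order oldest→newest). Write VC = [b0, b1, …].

#0 0xd0→b13/s1 MISS; vc=[]
#1 0x1ef→b30/s2 MISS; vc=[]
#2 0x152→b21/s1 MISS; vc=[13]
#3 0xdb→b13/s1 VC-HIT; vc=[21]
#4 0x1e4→b30/s2 L1-HIT; vc=[21]
#5 0xd2→b13/s1 L1-HIT; vc=[21]
#6 0x1e1→b30/s2 L1-HIT; vc=[21]
#7 0x160→b22/s2 MISS; vc=[21,30]
#8 0x6e→b6/s2 MISS; vc=[21,30,22]
#9 0xad→b10/s2 MISS; vc=[21,30,22,6]
#10 0x6d→b6/s2 VC-HIT; vc=[21,30,22,10]

VC = [21, 30, 22, 10]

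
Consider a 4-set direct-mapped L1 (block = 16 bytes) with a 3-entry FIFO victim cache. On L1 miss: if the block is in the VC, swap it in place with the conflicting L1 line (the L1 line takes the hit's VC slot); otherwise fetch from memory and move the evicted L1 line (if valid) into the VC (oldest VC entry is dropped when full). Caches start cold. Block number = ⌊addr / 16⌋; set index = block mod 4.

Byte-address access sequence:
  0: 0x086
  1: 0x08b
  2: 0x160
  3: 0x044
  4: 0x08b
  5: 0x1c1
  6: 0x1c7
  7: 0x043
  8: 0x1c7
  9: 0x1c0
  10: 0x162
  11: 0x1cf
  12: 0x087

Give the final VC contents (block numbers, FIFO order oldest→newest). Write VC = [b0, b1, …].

VC = [4, 28]

0: 0x86 (blk 8, set 0) → MISS  vc=[]
1: 0x8b (blk 8, set 0) → L1-HIT  vc=[]
2: 0x160 (blk 22, set 2) → MISS  vc=[]
3: 0x44 (blk 4, set 0) → MISS  vc=[8]
4: 0x8b (blk 8, set 0) → VC-HIT  vc=[4]
5: 0x1c1 (blk 28, set 0) → MISS  vc=[4, 8]
6: 0x1c7 (blk 28, set 0) → L1-HIT  vc=[4, 8]
7: 0x43 (blk 4, set 0) → VC-HIT  vc=[28, 8]
8: 0x1c7 (blk 28, set 0) → VC-HIT  vc=[4, 8]
9: 0x1c0 (blk 28, set 0) → L1-HIT  vc=[4, 8]
10: 0x162 (blk 22, set 2) → L1-HIT  vc=[4, 8]
11: 0x1cf (blk 28, set 0) → L1-HIT  vc=[4, 8]
12: 0x87 (blk 8, set 0) → VC-HIT  vc=[4, 28]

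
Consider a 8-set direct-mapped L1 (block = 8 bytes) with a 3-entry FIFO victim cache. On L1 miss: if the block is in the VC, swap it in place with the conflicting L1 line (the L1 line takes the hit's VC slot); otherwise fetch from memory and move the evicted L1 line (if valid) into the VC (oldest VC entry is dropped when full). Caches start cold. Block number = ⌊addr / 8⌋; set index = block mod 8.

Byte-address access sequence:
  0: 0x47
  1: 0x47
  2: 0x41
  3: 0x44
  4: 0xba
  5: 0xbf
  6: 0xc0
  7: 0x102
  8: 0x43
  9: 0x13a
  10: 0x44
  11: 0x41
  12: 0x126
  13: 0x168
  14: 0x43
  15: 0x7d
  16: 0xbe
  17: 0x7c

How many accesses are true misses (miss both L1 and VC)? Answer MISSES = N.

MISSES = 8

  [0] addr=0x47 blk=8 s=0: MISS | VC []
  [1] addr=0x47 blk=8 s=0: L1-HIT | VC []
  [2] addr=0x41 blk=8 s=0: L1-HIT | VC []
  [3] addr=0x44 blk=8 s=0: L1-HIT | VC []
  [4] addr=0xba blk=23 s=7: MISS | VC []
  [5] addr=0xbf blk=23 s=7: L1-HIT | VC []
  [6] addr=0xc0 blk=24 s=0: MISS | VC [8]
  [7] addr=0x102 blk=32 s=0: MISS | VC [8, 24]
  [8] addr=0x43 blk=8 s=0: VC-HIT | VC [32, 24]
  [9] addr=0x13a blk=39 s=7: MISS | VC [32, 24, 23]
  [10] addr=0x44 blk=8 s=0: L1-HIT | VC [32, 24, 23]
  [11] addr=0x41 blk=8 s=0: L1-HIT | VC [32, 24, 23]
  [12] addr=0x126 blk=36 s=4: MISS | VC [32, 24, 23]
  [13] addr=0x168 blk=45 s=5: MISS | VC [32, 24, 23]
  [14] addr=0x43 blk=8 s=0: L1-HIT | VC [32, 24, 23]
  [15] addr=0x7d blk=15 s=7: MISS | VC [24, 23, 39]
  [16] addr=0xbe blk=23 s=7: VC-HIT | VC [24, 15, 39]
  [17] addr=0x7c blk=15 s=7: VC-HIT | VC [24, 23, 39]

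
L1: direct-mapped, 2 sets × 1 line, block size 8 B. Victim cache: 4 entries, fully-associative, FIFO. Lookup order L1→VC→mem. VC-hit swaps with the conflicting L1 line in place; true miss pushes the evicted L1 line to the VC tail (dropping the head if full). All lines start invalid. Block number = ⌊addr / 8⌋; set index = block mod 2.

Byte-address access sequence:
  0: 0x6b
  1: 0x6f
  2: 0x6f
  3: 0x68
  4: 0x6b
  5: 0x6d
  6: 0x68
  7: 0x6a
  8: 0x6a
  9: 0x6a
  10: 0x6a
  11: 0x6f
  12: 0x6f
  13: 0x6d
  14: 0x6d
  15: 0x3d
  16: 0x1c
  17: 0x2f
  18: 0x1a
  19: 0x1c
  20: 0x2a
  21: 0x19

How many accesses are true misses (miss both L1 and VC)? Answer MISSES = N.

0: 0x6b (blk 13, set 1) → MISS  vc=[]
1: 0x6f (blk 13, set 1) → L1-HIT  vc=[]
2: 0x6f (blk 13, set 1) → L1-HIT  vc=[]
3: 0x68 (blk 13, set 1) → L1-HIT  vc=[]
4: 0x6b (blk 13, set 1) → L1-HIT  vc=[]
5: 0x6d (blk 13, set 1) → L1-HIT  vc=[]
6: 0x68 (blk 13, set 1) → L1-HIT  vc=[]
7: 0x6a (blk 13, set 1) → L1-HIT  vc=[]
8: 0x6a (blk 13, set 1) → L1-HIT  vc=[]
9: 0x6a (blk 13, set 1) → L1-HIT  vc=[]
10: 0x6a (blk 13, set 1) → L1-HIT  vc=[]
11: 0x6f (blk 13, set 1) → L1-HIT  vc=[]
12: 0x6f (blk 13, set 1) → L1-HIT  vc=[]
13: 0x6d (blk 13, set 1) → L1-HIT  vc=[]
14: 0x6d (blk 13, set 1) → L1-HIT  vc=[]
15: 0x3d (blk 7, set 1) → MISS  vc=[13]
16: 0x1c (blk 3, set 1) → MISS  vc=[13, 7]
17: 0x2f (blk 5, set 1) → MISS  vc=[13, 7, 3]
18: 0x1a (blk 3, set 1) → VC-HIT  vc=[13, 7, 5]
19: 0x1c (blk 3, set 1) → L1-HIT  vc=[13, 7, 5]
20: 0x2a (blk 5, set 1) → VC-HIT  vc=[13, 7, 3]
21: 0x19 (blk 3, set 1) → VC-HIT  vc=[13, 7, 5]

MISSES = 4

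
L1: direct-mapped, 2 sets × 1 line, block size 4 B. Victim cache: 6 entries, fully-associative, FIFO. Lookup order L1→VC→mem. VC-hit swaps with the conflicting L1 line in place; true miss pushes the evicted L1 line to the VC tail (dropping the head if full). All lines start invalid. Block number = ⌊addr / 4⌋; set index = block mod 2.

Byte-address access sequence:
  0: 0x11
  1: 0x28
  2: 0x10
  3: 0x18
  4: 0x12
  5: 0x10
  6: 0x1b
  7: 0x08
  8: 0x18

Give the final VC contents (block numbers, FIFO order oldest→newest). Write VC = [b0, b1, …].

VC = [10, 4, 2]

0: 0x11 (blk 4, set 0) → MISS  vc=[]
1: 0x28 (blk 10, set 0) → MISS  vc=[4]
2: 0x10 (blk 4, set 0) → VC-HIT  vc=[10]
3: 0x18 (blk 6, set 0) → MISS  vc=[10, 4]
4: 0x12 (blk 4, set 0) → VC-HIT  vc=[10, 6]
5: 0x10 (blk 4, set 0) → L1-HIT  vc=[10, 6]
6: 0x1b (blk 6, set 0) → VC-HIT  vc=[10, 4]
7: 0x8 (blk 2, set 0) → MISS  vc=[10, 4, 6]
8: 0x18 (blk 6, set 0) → VC-HIT  vc=[10, 4, 2]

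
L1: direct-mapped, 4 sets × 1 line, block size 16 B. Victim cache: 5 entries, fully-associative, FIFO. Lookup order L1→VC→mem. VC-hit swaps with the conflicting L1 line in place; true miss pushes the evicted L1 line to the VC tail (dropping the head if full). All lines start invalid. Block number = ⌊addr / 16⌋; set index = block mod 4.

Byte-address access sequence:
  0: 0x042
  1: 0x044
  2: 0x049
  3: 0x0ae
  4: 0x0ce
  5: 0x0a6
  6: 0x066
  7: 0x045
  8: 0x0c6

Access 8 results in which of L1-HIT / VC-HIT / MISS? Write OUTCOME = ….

#0 0x42→b4/s0 MISS; vc=[]
#1 0x44→b4/s0 L1-HIT; vc=[]
#2 0x49→b4/s0 L1-HIT; vc=[]
#3 0xae→b10/s2 MISS; vc=[]
#4 0xce→b12/s0 MISS; vc=[4]
#5 0xa6→b10/s2 L1-HIT; vc=[4]
#6 0x66→b6/s2 MISS; vc=[4,10]
#7 0x45→b4/s0 VC-HIT; vc=[12,10]
#8 0xc6→b12/s0 VC-HIT; vc=[4,10]

OUTCOME = VC-HIT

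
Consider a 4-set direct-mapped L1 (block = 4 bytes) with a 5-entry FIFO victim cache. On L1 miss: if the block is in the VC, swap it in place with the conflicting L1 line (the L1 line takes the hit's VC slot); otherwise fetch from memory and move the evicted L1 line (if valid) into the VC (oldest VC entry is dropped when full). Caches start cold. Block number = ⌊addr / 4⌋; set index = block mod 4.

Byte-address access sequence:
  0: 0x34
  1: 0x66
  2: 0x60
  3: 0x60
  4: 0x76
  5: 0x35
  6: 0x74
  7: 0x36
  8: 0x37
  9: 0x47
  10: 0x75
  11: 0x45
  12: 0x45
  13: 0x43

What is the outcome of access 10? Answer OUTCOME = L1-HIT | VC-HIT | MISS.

  [0] addr=0x34 blk=13 s=1: MISS | VC []
  [1] addr=0x66 blk=25 s=1: MISS | VC [13]
  [2] addr=0x60 blk=24 s=0: MISS | VC [13]
  [3] addr=0x60 blk=24 s=0: L1-HIT | VC [13]
  [4] addr=0x76 blk=29 s=1: MISS | VC [13, 25]
  [5] addr=0x35 blk=13 s=1: VC-HIT | VC [29, 25]
  [6] addr=0x74 blk=29 s=1: VC-HIT | VC [13, 25]
  [7] addr=0x36 blk=13 s=1: VC-HIT | VC [29, 25]
  [8] addr=0x37 blk=13 s=1: L1-HIT | VC [29, 25]
  [9] addr=0x47 blk=17 s=1: MISS | VC [29, 25, 13]
  [10] addr=0x75 blk=29 s=1: VC-HIT | VC [17, 25, 13]
  [11] addr=0x45 blk=17 s=1: VC-HIT | VC [29, 25, 13]
  [12] addr=0x45 blk=17 s=1: L1-HIT | VC [29, 25, 13]
  [13] addr=0x43 blk=16 s=0: MISS | VC [29, 25, 13, 24]

OUTCOME = VC-HIT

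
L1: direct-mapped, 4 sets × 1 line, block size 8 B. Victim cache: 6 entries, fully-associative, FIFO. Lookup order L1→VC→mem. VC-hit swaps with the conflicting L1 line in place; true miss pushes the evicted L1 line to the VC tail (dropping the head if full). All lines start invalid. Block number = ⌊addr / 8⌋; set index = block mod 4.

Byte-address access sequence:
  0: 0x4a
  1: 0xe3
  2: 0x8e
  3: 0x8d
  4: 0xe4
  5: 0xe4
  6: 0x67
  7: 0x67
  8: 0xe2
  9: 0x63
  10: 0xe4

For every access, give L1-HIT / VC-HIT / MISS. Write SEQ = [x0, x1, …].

SEQ = [MISS, MISS, MISS, L1-HIT, L1-HIT, L1-HIT, MISS, L1-HIT, VC-HIT, VC-HIT, VC-HIT]

  [0] addr=0x4a blk=9 s=1: MISS | VC []
  [1] addr=0xe3 blk=28 s=0: MISS | VC []
  [2] addr=0x8e blk=17 s=1: MISS | VC [9]
  [3] addr=0x8d blk=17 s=1: L1-HIT | VC [9]
  [4] addr=0xe4 blk=28 s=0: L1-HIT | VC [9]
  [5] addr=0xe4 blk=28 s=0: L1-HIT | VC [9]
  [6] addr=0x67 blk=12 s=0: MISS | VC [9, 28]
  [7] addr=0x67 blk=12 s=0: L1-HIT | VC [9, 28]
  [8] addr=0xe2 blk=28 s=0: VC-HIT | VC [9, 12]
  [9] addr=0x63 blk=12 s=0: VC-HIT | VC [9, 28]
  [10] addr=0xe4 blk=28 s=0: VC-HIT | VC [9, 12]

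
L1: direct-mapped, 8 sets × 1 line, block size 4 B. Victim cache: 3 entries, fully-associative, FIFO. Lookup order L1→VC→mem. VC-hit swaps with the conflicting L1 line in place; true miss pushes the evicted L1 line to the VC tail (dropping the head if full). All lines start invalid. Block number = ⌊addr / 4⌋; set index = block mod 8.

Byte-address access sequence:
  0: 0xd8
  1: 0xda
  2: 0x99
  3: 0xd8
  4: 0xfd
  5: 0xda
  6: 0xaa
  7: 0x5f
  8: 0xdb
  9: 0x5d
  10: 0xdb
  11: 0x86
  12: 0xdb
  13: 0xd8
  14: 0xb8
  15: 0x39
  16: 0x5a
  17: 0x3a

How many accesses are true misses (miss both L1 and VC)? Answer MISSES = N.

MISSES = 9

#0 0xd8→b54/s6 MISS; vc=[]
#1 0xda→b54/s6 L1-HIT; vc=[]
#2 0x99→b38/s6 MISS; vc=[54]
#3 0xd8→b54/s6 VC-HIT; vc=[38]
#4 0xfd→b63/s7 MISS; vc=[38]
#5 0xda→b54/s6 L1-HIT; vc=[38]
#6 0xaa→b42/s2 MISS; vc=[38]
#7 0x5f→b23/s7 MISS; vc=[38,63]
#8 0xdb→b54/s6 L1-HIT; vc=[38,63]
#9 0x5d→b23/s7 L1-HIT; vc=[38,63]
#10 0xdb→b54/s6 L1-HIT; vc=[38,63]
#11 0x86→b33/s1 MISS; vc=[38,63]
#12 0xdb→b54/s6 L1-HIT; vc=[38,63]
#13 0xd8→b54/s6 L1-HIT; vc=[38,63]
#14 0xb8→b46/s6 MISS; vc=[38,63,54]
#15 0x39→b14/s6 MISS; vc=[63,54,46]
#16 0x5a→b22/s6 MISS; vc=[54,46,14]
#17 0x3a→b14/s6 VC-HIT; vc=[54,46,22]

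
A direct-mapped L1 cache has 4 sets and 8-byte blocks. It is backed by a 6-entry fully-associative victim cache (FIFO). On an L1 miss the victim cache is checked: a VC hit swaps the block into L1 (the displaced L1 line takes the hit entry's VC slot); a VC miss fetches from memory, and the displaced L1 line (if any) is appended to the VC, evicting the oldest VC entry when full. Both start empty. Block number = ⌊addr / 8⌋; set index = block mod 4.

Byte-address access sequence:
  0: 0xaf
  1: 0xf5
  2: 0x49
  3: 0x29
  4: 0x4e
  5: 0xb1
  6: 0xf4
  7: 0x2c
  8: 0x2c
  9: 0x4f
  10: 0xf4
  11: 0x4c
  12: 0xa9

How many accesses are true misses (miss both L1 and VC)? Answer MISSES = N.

MISSES = 5

#0 0xaf→b21/s1 MISS; vc=[]
#1 0xf5→b30/s2 MISS; vc=[]
#2 0x49→b9/s1 MISS; vc=[21]
#3 0x29→b5/s1 MISS; vc=[21,9]
#4 0x4e→b9/s1 VC-HIT; vc=[21,5]
#5 0xb1→b22/s2 MISS; vc=[21,5,30]
#6 0xf4→b30/s2 VC-HIT; vc=[21,5,22]
#7 0x2c→b5/s1 VC-HIT; vc=[21,9,22]
#8 0x2c→b5/s1 L1-HIT; vc=[21,9,22]
#9 0x4f→b9/s1 VC-HIT; vc=[21,5,22]
#10 0xf4→b30/s2 L1-HIT; vc=[21,5,22]
#11 0x4c→b9/s1 L1-HIT; vc=[21,5,22]
#12 0xa9→b21/s1 VC-HIT; vc=[9,5,22]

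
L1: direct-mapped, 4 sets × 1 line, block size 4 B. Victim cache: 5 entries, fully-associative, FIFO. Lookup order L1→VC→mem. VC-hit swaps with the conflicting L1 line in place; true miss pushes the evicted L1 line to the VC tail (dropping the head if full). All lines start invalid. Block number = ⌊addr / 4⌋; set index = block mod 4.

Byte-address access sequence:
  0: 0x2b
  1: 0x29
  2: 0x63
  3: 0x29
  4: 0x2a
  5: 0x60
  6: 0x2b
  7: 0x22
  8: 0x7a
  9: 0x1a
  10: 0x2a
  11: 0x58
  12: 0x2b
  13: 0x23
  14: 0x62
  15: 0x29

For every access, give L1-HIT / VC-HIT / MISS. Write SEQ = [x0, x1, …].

SEQ = [MISS, L1-HIT, MISS, L1-HIT, L1-HIT, L1-HIT, L1-HIT, MISS, MISS, MISS, VC-HIT, MISS, VC-HIT, L1-HIT, VC-HIT, L1-HIT]

#0 0x2b→b10/s2 MISS; vc=[]
#1 0x29→b10/s2 L1-HIT; vc=[]
#2 0x63→b24/s0 MISS; vc=[]
#3 0x29→b10/s2 L1-HIT; vc=[]
#4 0x2a→b10/s2 L1-HIT; vc=[]
#5 0x60→b24/s0 L1-HIT; vc=[]
#6 0x2b→b10/s2 L1-HIT; vc=[]
#7 0x22→b8/s0 MISS; vc=[24]
#8 0x7a→b30/s2 MISS; vc=[24,10]
#9 0x1a→b6/s2 MISS; vc=[24,10,30]
#10 0x2a→b10/s2 VC-HIT; vc=[24,6,30]
#11 0x58→b22/s2 MISS; vc=[24,6,30,10]
#12 0x2b→b10/s2 VC-HIT; vc=[24,6,30,22]
#13 0x23→b8/s0 L1-HIT; vc=[24,6,30,22]
#14 0x62→b24/s0 VC-HIT; vc=[8,6,30,22]
#15 0x29→b10/s2 L1-HIT; vc=[8,6,30,22]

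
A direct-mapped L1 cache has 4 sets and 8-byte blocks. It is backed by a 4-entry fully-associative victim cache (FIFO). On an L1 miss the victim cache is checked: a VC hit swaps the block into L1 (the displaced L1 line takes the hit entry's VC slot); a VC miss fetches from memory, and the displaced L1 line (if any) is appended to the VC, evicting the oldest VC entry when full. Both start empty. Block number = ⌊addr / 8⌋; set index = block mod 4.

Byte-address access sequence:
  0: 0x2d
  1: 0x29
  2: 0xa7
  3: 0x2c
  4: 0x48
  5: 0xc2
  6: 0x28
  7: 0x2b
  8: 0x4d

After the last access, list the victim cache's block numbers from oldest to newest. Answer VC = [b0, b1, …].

#0 0x2d→b5/s1 MISS; vc=[]
#1 0x29→b5/s1 L1-HIT; vc=[]
#2 0xa7→b20/s0 MISS; vc=[]
#3 0x2c→b5/s1 L1-HIT; vc=[]
#4 0x48→b9/s1 MISS; vc=[5]
#5 0xc2→b24/s0 MISS; vc=[5,20]
#6 0x28→b5/s1 VC-HIT; vc=[9,20]
#7 0x2b→b5/s1 L1-HIT; vc=[9,20]
#8 0x4d→b9/s1 VC-HIT; vc=[5,20]

VC = [5, 20]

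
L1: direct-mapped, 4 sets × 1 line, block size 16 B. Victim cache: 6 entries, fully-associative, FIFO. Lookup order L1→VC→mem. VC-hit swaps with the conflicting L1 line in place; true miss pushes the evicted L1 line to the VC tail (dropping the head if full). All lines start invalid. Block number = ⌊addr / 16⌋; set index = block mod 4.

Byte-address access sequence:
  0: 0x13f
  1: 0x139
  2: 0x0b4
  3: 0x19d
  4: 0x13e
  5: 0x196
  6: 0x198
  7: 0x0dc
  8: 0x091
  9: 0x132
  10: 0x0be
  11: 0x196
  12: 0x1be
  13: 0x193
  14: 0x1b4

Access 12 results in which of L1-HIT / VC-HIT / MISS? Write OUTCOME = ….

OUTCOME = MISS

  [0] addr=0x13f blk=19 s=3: MISS | VC []
  [1] addr=0x139 blk=19 s=3: L1-HIT | VC []
  [2] addr=0xb4 blk=11 s=3: MISS | VC [19]
  [3] addr=0x19d blk=25 s=1: MISS | VC [19]
  [4] addr=0x13e blk=19 s=3: VC-HIT | VC [11]
  [5] addr=0x196 blk=25 s=1: L1-HIT | VC [11]
  [6] addr=0x198 blk=25 s=1: L1-HIT | VC [11]
  [7] addr=0xdc blk=13 s=1: MISS | VC [11, 25]
  [8] addr=0x91 blk=9 s=1: MISS | VC [11, 25, 13]
  [9] addr=0x132 blk=19 s=3: L1-HIT | VC [11, 25, 13]
  [10] addr=0xbe blk=11 s=3: VC-HIT | VC [19, 25, 13]
  [11] addr=0x196 blk=25 s=1: VC-HIT | VC [19, 9, 13]
  [12] addr=0x1be blk=27 s=3: MISS | VC [19, 9, 13, 11]
  [13] addr=0x193 blk=25 s=1: L1-HIT | VC [19, 9, 13, 11]
  [14] addr=0x1b4 blk=27 s=3: L1-HIT | VC [19, 9, 13, 11]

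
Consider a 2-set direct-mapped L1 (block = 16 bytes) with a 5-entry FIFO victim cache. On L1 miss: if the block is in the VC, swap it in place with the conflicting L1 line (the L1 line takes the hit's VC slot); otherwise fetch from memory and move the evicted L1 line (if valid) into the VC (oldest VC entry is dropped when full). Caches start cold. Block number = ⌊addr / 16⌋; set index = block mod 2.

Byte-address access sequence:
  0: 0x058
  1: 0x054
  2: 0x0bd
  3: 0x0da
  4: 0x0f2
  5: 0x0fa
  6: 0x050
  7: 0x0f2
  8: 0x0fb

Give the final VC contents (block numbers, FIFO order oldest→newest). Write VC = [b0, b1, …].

VC = [5, 11, 13]

0: 0x58 (blk 5, set 1) → MISS  vc=[]
1: 0x54 (blk 5, set 1) → L1-HIT  vc=[]
2: 0xbd (blk 11, set 1) → MISS  vc=[5]
3: 0xda (blk 13, set 1) → MISS  vc=[5, 11]
4: 0xf2 (blk 15, set 1) → MISS  vc=[5, 11, 13]
5: 0xfa (blk 15, set 1) → L1-HIT  vc=[5, 11, 13]
6: 0x50 (blk 5, set 1) → VC-HIT  vc=[15, 11, 13]
7: 0xf2 (blk 15, set 1) → VC-HIT  vc=[5, 11, 13]
8: 0xfb (blk 15, set 1) → L1-HIT  vc=[5, 11, 13]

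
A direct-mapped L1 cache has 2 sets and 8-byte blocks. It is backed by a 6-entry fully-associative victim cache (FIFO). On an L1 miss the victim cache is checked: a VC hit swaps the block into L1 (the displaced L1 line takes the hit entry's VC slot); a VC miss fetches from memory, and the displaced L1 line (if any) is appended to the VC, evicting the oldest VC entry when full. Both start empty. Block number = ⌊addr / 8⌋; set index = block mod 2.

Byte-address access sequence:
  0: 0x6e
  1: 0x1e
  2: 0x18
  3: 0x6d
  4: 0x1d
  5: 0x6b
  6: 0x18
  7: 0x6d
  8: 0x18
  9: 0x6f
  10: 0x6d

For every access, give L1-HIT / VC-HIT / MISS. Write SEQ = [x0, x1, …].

0: 0x6e (blk 13, set 1) → MISS  vc=[]
1: 0x1e (blk 3, set 1) → MISS  vc=[13]
2: 0x18 (blk 3, set 1) → L1-HIT  vc=[13]
3: 0x6d (blk 13, set 1) → VC-HIT  vc=[3]
4: 0x1d (blk 3, set 1) → VC-HIT  vc=[13]
5: 0x6b (blk 13, set 1) → VC-HIT  vc=[3]
6: 0x18 (blk 3, set 1) → VC-HIT  vc=[13]
7: 0x6d (blk 13, set 1) → VC-HIT  vc=[3]
8: 0x18 (blk 3, set 1) → VC-HIT  vc=[13]
9: 0x6f (blk 13, set 1) → VC-HIT  vc=[3]
10: 0x6d (blk 13, set 1) → L1-HIT  vc=[3]

SEQ = [MISS, MISS, L1-HIT, VC-HIT, VC-HIT, VC-HIT, VC-HIT, VC-HIT, VC-HIT, VC-HIT, L1-HIT]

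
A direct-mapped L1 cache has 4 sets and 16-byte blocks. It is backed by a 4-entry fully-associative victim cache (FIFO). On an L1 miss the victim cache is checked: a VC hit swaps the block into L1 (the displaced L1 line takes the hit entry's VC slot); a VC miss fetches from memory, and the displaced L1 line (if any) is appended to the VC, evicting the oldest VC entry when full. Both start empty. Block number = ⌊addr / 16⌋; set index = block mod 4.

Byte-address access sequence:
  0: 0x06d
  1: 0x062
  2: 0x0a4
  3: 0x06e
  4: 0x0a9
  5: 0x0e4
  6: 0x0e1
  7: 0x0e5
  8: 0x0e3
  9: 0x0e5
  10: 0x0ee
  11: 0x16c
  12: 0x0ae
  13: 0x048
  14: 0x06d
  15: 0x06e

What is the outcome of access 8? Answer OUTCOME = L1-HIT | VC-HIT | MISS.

#0 0x6d→b6/s2 MISS; vc=[]
#1 0x62→b6/s2 L1-HIT; vc=[]
#2 0xa4→b10/s2 MISS; vc=[6]
#3 0x6e→b6/s2 VC-HIT; vc=[10]
#4 0xa9→b10/s2 VC-HIT; vc=[6]
#5 0xe4→b14/s2 MISS; vc=[6,10]
#6 0xe1→b14/s2 L1-HIT; vc=[6,10]
#7 0xe5→b14/s2 L1-HIT; vc=[6,10]
#8 0xe3→b14/s2 L1-HIT; vc=[6,10]
#9 0xe5→b14/s2 L1-HIT; vc=[6,10]
#10 0xee→b14/s2 L1-HIT; vc=[6,10]
#11 0x16c→b22/s2 MISS; vc=[6,10,14]
#12 0xae→b10/s2 VC-HIT; vc=[6,22,14]
#13 0x48→b4/s0 MISS; vc=[6,22,14]
#14 0x6d→b6/s2 VC-HIT; vc=[10,22,14]
#15 0x6e→b6/s2 L1-HIT; vc=[10,22,14]

OUTCOME = L1-HIT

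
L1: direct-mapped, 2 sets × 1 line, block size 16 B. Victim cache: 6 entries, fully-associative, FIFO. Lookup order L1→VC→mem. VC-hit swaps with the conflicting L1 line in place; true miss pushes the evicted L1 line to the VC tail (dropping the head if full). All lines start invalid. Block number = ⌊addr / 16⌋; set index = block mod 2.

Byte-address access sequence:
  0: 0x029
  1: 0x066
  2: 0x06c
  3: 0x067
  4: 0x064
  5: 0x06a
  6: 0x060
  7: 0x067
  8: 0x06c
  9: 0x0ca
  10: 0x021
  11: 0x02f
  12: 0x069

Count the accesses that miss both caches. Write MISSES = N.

MISSES = 3

  [0] addr=0x29 blk=2 s=0: MISS | VC []
  [1] addr=0x66 blk=6 s=0: MISS | VC [2]
  [2] addr=0x6c blk=6 s=0: L1-HIT | VC [2]
  [3] addr=0x67 blk=6 s=0: L1-HIT | VC [2]
  [4] addr=0x64 blk=6 s=0: L1-HIT | VC [2]
  [5] addr=0x6a blk=6 s=0: L1-HIT | VC [2]
  [6] addr=0x60 blk=6 s=0: L1-HIT | VC [2]
  [7] addr=0x67 blk=6 s=0: L1-HIT | VC [2]
  [8] addr=0x6c blk=6 s=0: L1-HIT | VC [2]
  [9] addr=0xca blk=12 s=0: MISS | VC [2, 6]
  [10] addr=0x21 blk=2 s=0: VC-HIT | VC [12, 6]
  [11] addr=0x2f blk=2 s=0: L1-HIT | VC [12, 6]
  [12] addr=0x69 blk=6 s=0: VC-HIT | VC [12, 2]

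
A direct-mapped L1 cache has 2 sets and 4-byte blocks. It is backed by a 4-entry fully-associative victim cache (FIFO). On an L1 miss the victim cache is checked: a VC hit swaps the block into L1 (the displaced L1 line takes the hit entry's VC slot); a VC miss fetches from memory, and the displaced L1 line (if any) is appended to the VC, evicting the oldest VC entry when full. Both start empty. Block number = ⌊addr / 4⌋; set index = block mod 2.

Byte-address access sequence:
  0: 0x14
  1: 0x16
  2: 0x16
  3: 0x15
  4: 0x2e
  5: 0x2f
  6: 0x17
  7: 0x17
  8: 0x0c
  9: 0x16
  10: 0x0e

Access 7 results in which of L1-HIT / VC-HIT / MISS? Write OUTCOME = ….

OUTCOME = L1-HIT

0: 0x14 (blk 5, set 1) → MISS  vc=[]
1: 0x16 (blk 5, set 1) → L1-HIT  vc=[]
2: 0x16 (blk 5, set 1) → L1-HIT  vc=[]
3: 0x15 (blk 5, set 1) → L1-HIT  vc=[]
4: 0x2e (blk 11, set 1) → MISS  vc=[5]
5: 0x2f (blk 11, set 1) → L1-HIT  vc=[5]
6: 0x17 (blk 5, set 1) → VC-HIT  vc=[11]
7: 0x17 (blk 5, set 1) → L1-HIT  vc=[11]
8: 0xc (blk 3, set 1) → MISS  vc=[11, 5]
9: 0x16 (blk 5, set 1) → VC-HIT  vc=[11, 3]
10: 0xe (blk 3, set 1) → VC-HIT  vc=[11, 5]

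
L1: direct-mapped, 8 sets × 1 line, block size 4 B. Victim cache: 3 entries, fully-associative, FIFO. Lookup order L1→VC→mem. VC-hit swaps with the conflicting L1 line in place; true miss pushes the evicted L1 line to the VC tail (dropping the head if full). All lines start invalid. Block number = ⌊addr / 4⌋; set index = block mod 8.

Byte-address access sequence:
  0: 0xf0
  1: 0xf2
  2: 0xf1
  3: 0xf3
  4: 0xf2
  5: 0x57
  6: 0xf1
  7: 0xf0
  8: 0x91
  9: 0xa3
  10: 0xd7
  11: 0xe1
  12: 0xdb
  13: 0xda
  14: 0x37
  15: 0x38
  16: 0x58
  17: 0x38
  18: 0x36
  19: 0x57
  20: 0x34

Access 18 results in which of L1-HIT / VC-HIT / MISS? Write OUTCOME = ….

  [0] addr=0xf0 blk=60 s=4: MISS | VC []
  [1] addr=0xf2 blk=60 s=4: L1-HIT | VC []
  [2] addr=0xf1 blk=60 s=4: L1-HIT | VC []
  [3] addr=0xf3 blk=60 s=4: L1-HIT | VC []
  [4] addr=0xf2 blk=60 s=4: L1-HIT | VC []
  [5] addr=0x57 blk=21 s=5: MISS | VC []
  [6] addr=0xf1 blk=60 s=4: L1-HIT | VC []
  [7] addr=0xf0 blk=60 s=4: L1-HIT | VC []
  [8] addr=0x91 blk=36 s=4: MISS | VC [60]
  [9] addr=0xa3 blk=40 s=0: MISS | VC [60]
  [10] addr=0xd7 blk=53 s=5: MISS | VC [60, 21]
  [11] addr=0xe1 blk=56 s=0: MISS | VC [60, 21, 40]
  [12] addr=0xdb blk=54 s=6: MISS | VC [60, 21, 40]
  [13] addr=0xda blk=54 s=6: L1-HIT | VC [60, 21, 40]
  [14] addr=0x37 blk=13 s=5: MISS | VC [21, 40, 53]
  [15] addr=0x38 blk=14 s=6: MISS | VC [40, 53, 54]
  [16] addr=0x58 blk=22 s=6: MISS | VC [53, 54, 14]
  [17] addr=0x38 blk=14 s=6: VC-HIT | VC [53, 54, 22]
  [18] addr=0x36 blk=13 s=5: L1-HIT | VC [53, 54, 22]
  [19] addr=0x57 blk=21 s=5: MISS | VC [54, 22, 13]
  [20] addr=0x34 blk=13 s=5: VC-HIT | VC [54, 22, 21]

OUTCOME = L1-HIT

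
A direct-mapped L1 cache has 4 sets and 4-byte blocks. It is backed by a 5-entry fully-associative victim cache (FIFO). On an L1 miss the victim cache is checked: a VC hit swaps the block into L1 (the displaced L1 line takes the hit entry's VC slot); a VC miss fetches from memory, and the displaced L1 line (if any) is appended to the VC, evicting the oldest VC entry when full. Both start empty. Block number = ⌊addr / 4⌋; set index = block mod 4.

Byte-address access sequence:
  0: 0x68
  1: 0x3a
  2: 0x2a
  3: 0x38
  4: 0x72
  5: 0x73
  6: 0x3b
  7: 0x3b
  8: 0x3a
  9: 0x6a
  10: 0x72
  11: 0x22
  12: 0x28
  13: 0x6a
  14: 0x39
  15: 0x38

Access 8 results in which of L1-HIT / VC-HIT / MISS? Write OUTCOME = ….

0: 0x68 (blk 26, set 2) → MISS  vc=[]
1: 0x3a (blk 14, set 2) → MISS  vc=[26]
2: 0x2a (blk 10, set 2) → MISS  vc=[26, 14]
3: 0x38 (blk 14, set 2) → VC-HIT  vc=[26, 10]
4: 0x72 (blk 28, set 0) → MISS  vc=[26, 10]
5: 0x73 (blk 28, set 0) → L1-HIT  vc=[26, 10]
6: 0x3b (blk 14, set 2) → L1-HIT  vc=[26, 10]
7: 0x3b (blk 14, set 2) → L1-HIT  vc=[26, 10]
8: 0x3a (blk 14, set 2) → L1-HIT  vc=[26, 10]
9: 0x6a (blk 26, set 2) → VC-HIT  vc=[14, 10]
10: 0x72 (blk 28, set 0) → L1-HIT  vc=[14, 10]
11: 0x22 (blk 8, set 0) → MISS  vc=[14, 10, 28]
12: 0x28 (blk 10, set 2) → VC-HIT  vc=[14, 26, 28]
13: 0x6a (blk 26, set 2) → VC-HIT  vc=[14, 10, 28]
14: 0x39 (blk 14, set 2) → VC-HIT  vc=[26, 10, 28]
15: 0x38 (blk 14, set 2) → L1-HIT  vc=[26, 10, 28]

OUTCOME = L1-HIT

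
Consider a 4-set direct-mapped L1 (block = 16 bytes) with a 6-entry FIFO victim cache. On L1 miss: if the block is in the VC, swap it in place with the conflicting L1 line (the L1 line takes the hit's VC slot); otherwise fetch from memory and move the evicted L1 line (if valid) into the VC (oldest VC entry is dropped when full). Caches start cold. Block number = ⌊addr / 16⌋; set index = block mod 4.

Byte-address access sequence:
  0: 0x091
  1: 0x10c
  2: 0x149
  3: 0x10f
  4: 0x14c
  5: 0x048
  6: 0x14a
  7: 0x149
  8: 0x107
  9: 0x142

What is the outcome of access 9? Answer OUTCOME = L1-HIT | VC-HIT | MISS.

OUTCOME = VC-HIT

  [0] addr=0x91 blk=9 s=1: MISS | VC []
  [1] addr=0x10c blk=16 s=0: MISS | VC []
  [2] addr=0x149 blk=20 s=0: MISS | VC [16]
  [3] addr=0x10f blk=16 s=0: VC-HIT | VC [20]
  [4] addr=0x14c blk=20 s=0: VC-HIT | VC [16]
  [5] addr=0x48 blk=4 s=0: MISS | VC [16, 20]
  [6] addr=0x14a blk=20 s=0: VC-HIT | VC [16, 4]
  [7] addr=0x149 blk=20 s=0: L1-HIT | VC [16, 4]
  [8] addr=0x107 blk=16 s=0: VC-HIT | VC [20, 4]
  [9] addr=0x142 blk=20 s=0: VC-HIT | VC [16, 4]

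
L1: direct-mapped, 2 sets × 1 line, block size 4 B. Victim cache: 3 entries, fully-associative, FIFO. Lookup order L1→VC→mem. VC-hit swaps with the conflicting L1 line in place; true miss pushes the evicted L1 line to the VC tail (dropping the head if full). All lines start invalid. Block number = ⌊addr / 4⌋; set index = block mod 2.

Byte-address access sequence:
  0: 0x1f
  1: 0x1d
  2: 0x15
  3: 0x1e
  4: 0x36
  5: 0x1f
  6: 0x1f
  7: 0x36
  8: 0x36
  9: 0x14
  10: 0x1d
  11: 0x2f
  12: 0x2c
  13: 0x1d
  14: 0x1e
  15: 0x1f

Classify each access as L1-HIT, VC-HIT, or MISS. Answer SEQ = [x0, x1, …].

0: 0x1f (blk 7, set 1) → MISS  vc=[]
1: 0x1d (blk 7, set 1) → L1-HIT  vc=[]
2: 0x15 (blk 5, set 1) → MISS  vc=[7]
3: 0x1e (blk 7, set 1) → VC-HIT  vc=[5]
4: 0x36 (blk 13, set 1) → MISS  vc=[5, 7]
5: 0x1f (blk 7, set 1) → VC-HIT  vc=[5, 13]
6: 0x1f (blk 7, set 1) → L1-HIT  vc=[5, 13]
7: 0x36 (blk 13, set 1) → VC-HIT  vc=[5, 7]
8: 0x36 (blk 13, set 1) → L1-HIT  vc=[5, 7]
9: 0x14 (blk 5, set 1) → VC-HIT  vc=[13, 7]
10: 0x1d (blk 7, set 1) → VC-HIT  vc=[13, 5]
11: 0x2f (blk 11, set 1) → MISS  vc=[13, 5, 7]
12: 0x2c (blk 11, set 1) → L1-HIT  vc=[13, 5, 7]
13: 0x1d (blk 7, set 1) → VC-HIT  vc=[13, 5, 11]
14: 0x1e (blk 7, set 1) → L1-HIT  vc=[13, 5, 11]
15: 0x1f (blk 7, set 1) → L1-HIT  vc=[13, 5, 11]

SEQ = [MISS, L1-HIT, MISS, VC-HIT, MISS, VC-HIT, L1-HIT, VC-HIT, L1-HIT, VC-HIT, VC-HIT, MISS, L1-HIT, VC-HIT, L1-HIT, L1-HIT]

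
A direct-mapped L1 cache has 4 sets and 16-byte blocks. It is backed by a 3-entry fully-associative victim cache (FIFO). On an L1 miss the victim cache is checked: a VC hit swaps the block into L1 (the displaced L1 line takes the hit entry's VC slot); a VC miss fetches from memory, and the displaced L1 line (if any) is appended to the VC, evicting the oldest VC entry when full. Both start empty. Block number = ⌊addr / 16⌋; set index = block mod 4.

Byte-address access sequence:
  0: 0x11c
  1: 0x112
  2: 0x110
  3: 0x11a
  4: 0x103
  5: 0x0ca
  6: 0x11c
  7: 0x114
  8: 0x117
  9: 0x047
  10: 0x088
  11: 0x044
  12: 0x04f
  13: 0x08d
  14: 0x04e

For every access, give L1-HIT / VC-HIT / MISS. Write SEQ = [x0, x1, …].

0: 0x11c (blk 17, set 1) → MISS  vc=[]
1: 0x112 (blk 17, set 1) → L1-HIT  vc=[]
2: 0x110 (blk 17, set 1) → L1-HIT  vc=[]
3: 0x11a (blk 17, set 1) → L1-HIT  vc=[]
4: 0x103 (blk 16, set 0) → MISS  vc=[]
5: 0xca (blk 12, set 0) → MISS  vc=[16]
6: 0x11c (blk 17, set 1) → L1-HIT  vc=[16]
7: 0x114 (blk 17, set 1) → L1-HIT  vc=[16]
8: 0x117 (blk 17, set 1) → L1-HIT  vc=[16]
9: 0x47 (blk 4, set 0) → MISS  vc=[16, 12]
10: 0x88 (blk 8, set 0) → MISS  vc=[16, 12, 4]
11: 0x44 (blk 4, set 0) → VC-HIT  vc=[16, 12, 8]
12: 0x4f (blk 4, set 0) → L1-HIT  vc=[16, 12, 8]
13: 0x8d (blk 8, set 0) → VC-HIT  vc=[16, 12, 4]
14: 0x4e (blk 4, set 0) → VC-HIT  vc=[16, 12, 8]

SEQ = [MISS, L1-HIT, L1-HIT, L1-HIT, MISS, MISS, L1-HIT, L1-HIT, L1-HIT, MISS, MISS, VC-HIT, L1-HIT, VC-HIT, VC-HIT]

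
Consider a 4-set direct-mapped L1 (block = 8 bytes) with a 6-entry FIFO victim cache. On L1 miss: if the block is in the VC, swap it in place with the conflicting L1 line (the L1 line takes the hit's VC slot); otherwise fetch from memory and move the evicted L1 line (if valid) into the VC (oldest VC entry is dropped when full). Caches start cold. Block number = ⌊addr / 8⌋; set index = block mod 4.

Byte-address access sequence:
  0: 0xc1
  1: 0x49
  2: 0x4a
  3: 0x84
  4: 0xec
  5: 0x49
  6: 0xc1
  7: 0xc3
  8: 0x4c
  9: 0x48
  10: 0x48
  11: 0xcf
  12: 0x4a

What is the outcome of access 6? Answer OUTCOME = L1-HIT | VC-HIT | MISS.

#0 0xc1→b24/s0 MISS; vc=[]
#1 0x49→b9/s1 MISS; vc=[]
#2 0x4a→b9/s1 L1-HIT; vc=[]
#3 0x84→b16/s0 MISS; vc=[24]
#4 0xec→b29/s1 MISS; vc=[24,9]
#5 0x49→b9/s1 VC-HIT; vc=[24,29]
#6 0xc1→b24/s0 VC-HIT; vc=[16,29]
#7 0xc3→b24/s0 L1-HIT; vc=[16,29]
#8 0x4c→b9/s1 L1-HIT; vc=[16,29]
#9 0x48→b9/s1 L1-HIT; vc=[16,29]
#10 0x48→b9/s1 L1-HIT; vc=[16,29]
#11 0xcf→b25/s1 MISS; vc=[16,29,9]
#12 0x4a→b9/s1 VC-HIT; vc=[16,29,25]

OUTCOME = VC-HIT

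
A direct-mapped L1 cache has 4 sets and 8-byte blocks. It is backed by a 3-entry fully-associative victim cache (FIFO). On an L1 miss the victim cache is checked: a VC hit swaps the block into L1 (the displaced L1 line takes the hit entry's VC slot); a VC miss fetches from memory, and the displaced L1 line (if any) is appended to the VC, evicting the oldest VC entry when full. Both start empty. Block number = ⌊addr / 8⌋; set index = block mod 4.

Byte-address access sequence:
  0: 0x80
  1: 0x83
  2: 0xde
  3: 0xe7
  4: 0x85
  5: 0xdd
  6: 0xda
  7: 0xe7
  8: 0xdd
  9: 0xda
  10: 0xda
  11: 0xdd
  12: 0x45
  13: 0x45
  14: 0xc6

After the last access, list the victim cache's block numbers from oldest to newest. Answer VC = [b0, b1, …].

VC = [16, 28, 8]

#0 0x80→b16/s0 MISS; vc=[]
#1 0x83→b16/s0 L1-HIT; vc=[]
#2 0xde→b27/s3 MISS; vc=[]
#3 0xe7→b28/s0 MISS; vc=[16]
#4 0x85→b16/s0 VC-HIT; vc=[28]
#5 0xdd→b27/s3 L1-HIT; vc=[28]
#6 0xda→b27/s3 L1-HIT; vc=[28]
#7 0xe7→b28/s0 VC-HIT; vc=[16]
#8 0xdd→b27/s3 L1-HIT; vc=[16]
#9 0xda→b27/s3 L1-HIT; vc=[16]
#10 0xda→b27/s3 L1-HIT; vc=[16]
#11 0xdd→b27/s3 L1-HIT; vc=[16]
#12 0x45→b8/s0 MISS; vc=[16,28]
#13 0x45→b8/s0 L1-HIT; vc=[16,28]
#14 0xc6→b24/s0 MISS; vc=[16,28,8]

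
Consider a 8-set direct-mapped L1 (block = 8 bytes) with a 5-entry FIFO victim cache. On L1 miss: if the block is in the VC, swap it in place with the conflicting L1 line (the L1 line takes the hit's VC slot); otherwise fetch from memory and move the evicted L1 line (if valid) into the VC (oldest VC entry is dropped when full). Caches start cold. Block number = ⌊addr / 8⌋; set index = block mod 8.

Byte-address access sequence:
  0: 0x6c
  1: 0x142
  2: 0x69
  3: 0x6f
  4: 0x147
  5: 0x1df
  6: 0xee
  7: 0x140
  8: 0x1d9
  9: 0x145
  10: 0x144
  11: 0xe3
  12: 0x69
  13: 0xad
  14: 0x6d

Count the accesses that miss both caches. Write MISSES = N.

  [0] addr=0x6c blk=13 s=5: MISS | VC []
  [1] addr=0x142 blk=40 s=0: MISS | VC []
  [2] addr=0x69 blk=13 s=5: L1-HIT | VC []
  [3] addr=0x6f blk=13 s=5: L1-HIT | VC []
  [4] addr=0x147 blk=40 s=0: L1-HIT | VC []
  [5] addr=0x1df blk=59 s=3: MISS | VC []
  [6] addr=0xee blk=29 s=5: MISS | VC [13]
  [7] addr=0x140 blk=40 s=0: L1-HIT | VC [13]
  [8] addr=0x1d9 blk=59 s=3: L1-HIT | VC [13]
  [9] addr=0x145 blk=40 s=0: L1-HIT | VC [13]
  [10] addr=0x144 blk=40 s=0: L1-HIT | VC [13]
  [11] addr=0xe3 blk=28 s=4: MISS | VC [13]
  [12] addr=0x69 blk=13 s=5: VC-HIT | VC [29]
  [13] addr=0xad blk=21 s=5: MISS | VC [29, 13]
  [14] addr=0x6d blk=13 s=5: VC-HIT | VC [29, 21]

MISSES = 6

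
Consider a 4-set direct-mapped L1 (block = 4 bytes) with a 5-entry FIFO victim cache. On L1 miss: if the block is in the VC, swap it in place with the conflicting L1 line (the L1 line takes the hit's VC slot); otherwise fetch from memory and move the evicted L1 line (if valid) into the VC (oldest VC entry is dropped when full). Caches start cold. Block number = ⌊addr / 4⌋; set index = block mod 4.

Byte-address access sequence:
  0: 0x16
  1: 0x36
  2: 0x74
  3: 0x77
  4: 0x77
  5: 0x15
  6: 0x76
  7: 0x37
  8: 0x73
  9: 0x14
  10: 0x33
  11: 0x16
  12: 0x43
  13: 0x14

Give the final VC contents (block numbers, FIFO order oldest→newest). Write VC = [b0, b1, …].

  [0] addr=0x16 blk=5 s=1: MISS | VC []
  [1] addr=0x36 blk=13 s=1: MISS | VC [5]
  [2] addr=0x74 blk=29 s=1: MISS | VC [5, 13]
  [3] addr=0x77 blk=29 s=1: L1-HIT | VC [5, 13]
  [4] addr=0x77 blk=29 s=1: L1-HIT | VC [5, 13]
  [5] addr=0x15 blk=5 s=1: VC-HIT | VC [29, 13]
  [6] addr=0x76 blk=29 s=1: VC-HIT | VC [5, 13]
  [7] addr=0x37 blk=13 s=1: VC-HIT | VC [5, 29]
  [8] addr=0x73 blk=28 s=0: MISS | VC [5, 29]
  [9] addr=0x14 blk=5 s=1: VC-HIT | VC [13, 29]
  [10] addr=0x33 blk=12 s=0: MISS | VC [13, 29, 28]
  [11] addr=0x16 blk=5 s=1: L1-HIT | VC [13, 29, 28]
  [12] addr=0x43 blk=16 s=0: MISS | VC [13, 29, 28, 12]
  [13] addr=0x14 blk=5 s=1: L1-HIT | VC [13, 29, 28, 12]

VC = [13, 29, 28, 12]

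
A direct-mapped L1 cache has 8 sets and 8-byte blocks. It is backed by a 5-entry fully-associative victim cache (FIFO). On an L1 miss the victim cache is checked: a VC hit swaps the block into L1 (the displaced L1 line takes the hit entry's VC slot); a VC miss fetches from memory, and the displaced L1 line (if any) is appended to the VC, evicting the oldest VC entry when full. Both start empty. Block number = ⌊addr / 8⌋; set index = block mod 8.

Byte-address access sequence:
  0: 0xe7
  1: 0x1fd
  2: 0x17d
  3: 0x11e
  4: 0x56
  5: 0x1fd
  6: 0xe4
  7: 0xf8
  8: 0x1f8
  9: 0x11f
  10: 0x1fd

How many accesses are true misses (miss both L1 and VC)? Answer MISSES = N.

MISSES = 6

  [0] addr=0xe7 blk=28 s=4: MISS | VC []
  [1] addr=0x1fd blk=63 s=7: MISS | VC []
  [2] addr=0x17d blk=47 s=7: MISS | VC [63]
  [3] addr=0x11e blk=35 s=3: MISS | VC [63]
  [4] addr=0x56 blk=10 s=2: MISS | VC [63]
  [5] addr=0x1fd blk=63 s=7: VC-HIT | VC [47]
  [6] addr=0xe4 blk=28 s=4: L1-HIT | VC [47]
  [7] addr=0xf8 blk=31 s=7: MISS | VC [47, 63]
  [8] addr=0x1f8 blk=63 s=7: VC-HIT | VC [47, 31]
  [9] addr=0x11f blk=35 s=3: L1-HIT | VC [47, 31]
  [10] addr=0x1fd blk=63 s=7: L1-HIT | VC [47, 31]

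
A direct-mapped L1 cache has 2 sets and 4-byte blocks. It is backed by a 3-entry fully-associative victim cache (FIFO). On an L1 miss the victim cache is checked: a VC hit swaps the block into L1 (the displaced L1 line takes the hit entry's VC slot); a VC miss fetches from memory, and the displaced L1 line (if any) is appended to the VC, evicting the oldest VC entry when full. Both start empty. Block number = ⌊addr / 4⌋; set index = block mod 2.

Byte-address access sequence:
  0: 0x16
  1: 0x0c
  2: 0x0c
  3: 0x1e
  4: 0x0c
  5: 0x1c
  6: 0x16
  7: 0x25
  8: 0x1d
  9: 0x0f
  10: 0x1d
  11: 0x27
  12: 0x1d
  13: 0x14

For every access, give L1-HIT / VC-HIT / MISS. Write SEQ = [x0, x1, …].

SEQ = [MISS, MISS, L1-HIT, MISS, VC-HIT, VC-HIT, VC-HIT, MISS, VC-HIT, VC-HIT, VC-HIT, VC-HIT, VC-HIT, VC-HIT]

#0 0x16→b5/s1 MISS; vc=[]
#1 0xc→b3/s1 MISS; vc=[5]
#2 0xc→b3/s1 L1-HIT; vc=[5]
#3 0x1e→b7/s1 MISS; vc=[5,3]
#4 0xc→b3/s1 VC-HIT; vc=[5,7]
#5 0x1c→b7/s1 VC-HIT; vc=[5,3]
#6 0x16→b5/s1 VC-HIT; vc=[7,3]
#7 0x25→b9/s1 MISS; vc=[7,3,5]
#8 0x1d→b7/s1 VC-HIT; vc=[9,3,5]
#9 0xf→b3/s1 VC-HIT; vc=[9,7,5]
#10 0x1d→b7/s1 VC-HIT; vc=[9,3,5]
#11 0x27→b9/s1 VC-HIT; vc=[7,3,5]
#12 0x1d→b7/s1 VC-HIT; vc=[9,3,5]
#13 0x14→b5/s1 VC-HIT; vc=[9,3,7]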